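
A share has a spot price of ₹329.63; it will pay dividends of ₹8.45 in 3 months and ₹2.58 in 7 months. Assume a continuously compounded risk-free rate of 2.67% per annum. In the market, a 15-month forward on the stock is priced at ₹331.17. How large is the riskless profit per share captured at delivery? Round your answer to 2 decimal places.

PV(dividends) I = 8.45·e^(−0.0267·3/12) + 2.58·e^(−0.0267·7/12) = 10.9339
Fair forward F* = (S − I)·e^(rT) = (329.63 − 10.9339)·e^0.033375 = 318.6961 × 1.033938 = 329.5120
Market ₹331.17 > fair 329.5120: forward overpriced → cash-and-carry (borrow at r, buy the stock and collect the dividends, short the forward).
Profit at T = |F_mkt − F*| = |331.17 − 329.5120| = ₹1.66 per share

₹1.66 per share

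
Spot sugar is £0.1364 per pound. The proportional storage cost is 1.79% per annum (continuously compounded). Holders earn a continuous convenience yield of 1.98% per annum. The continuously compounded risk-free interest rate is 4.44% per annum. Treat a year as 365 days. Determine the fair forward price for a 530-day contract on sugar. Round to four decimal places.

£0.1451 per pound

Net carry = r + u − y = 0.0444 + 0.0179 − 0.0198 = 0.0425
F = S·e^((r+u−y)T) = 0.1364 · e^(0.0425 × 530/365) = 0.1364 · e^0.061712
= 0.1364 × 1.063656 = £0.1451 per pound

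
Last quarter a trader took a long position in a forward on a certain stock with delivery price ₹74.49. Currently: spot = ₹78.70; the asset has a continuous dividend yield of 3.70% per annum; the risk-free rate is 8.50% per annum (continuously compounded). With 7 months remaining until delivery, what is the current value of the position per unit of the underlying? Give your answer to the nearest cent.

₹6.13

Current fair forward for the remaining 7 months: F = S·e^((r − q)·T), (r − q) = 0.0850 − 0.0370 = 0.0480
F = 78.70 · e^(0.0480 × 7/12) = 78.70 × 1.028396 = 80.9348
Value of long forward = (F − K)·e^(−rT) = (80.9348 − 74.49) · e^(−0.0850·7/12)
= 6.4448 × 0.951626 = 6.13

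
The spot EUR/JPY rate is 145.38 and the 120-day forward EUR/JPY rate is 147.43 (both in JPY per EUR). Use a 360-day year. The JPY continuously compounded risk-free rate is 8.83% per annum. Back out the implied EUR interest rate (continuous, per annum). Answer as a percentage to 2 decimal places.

F = S·e^((r_JPY − r_EUR)T) ⇒ r_EUR = r_JPY − ln(F/S)/T
ln(147.43/145.38) = 0.014002; /(120/360) = 0.042006
r_EUR = 0.0883 − 0.042006 = 0.046294
r_EUR = 4.63%

4.63%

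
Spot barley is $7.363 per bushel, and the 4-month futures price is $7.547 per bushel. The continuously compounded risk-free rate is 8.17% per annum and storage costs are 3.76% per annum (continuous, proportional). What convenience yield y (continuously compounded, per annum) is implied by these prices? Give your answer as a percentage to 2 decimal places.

F = S·e^((r+u−y)T) ⇒ (r+u−y) = ln(F/S)/T
ln(7.547/7.363) = 0.024683; /T ⇒ 0.074049
y = r + u − ln(F/S)/T = 0.0817 + 0.0376 − 0.074049 = 0.045251
y = 4.53%

4.53%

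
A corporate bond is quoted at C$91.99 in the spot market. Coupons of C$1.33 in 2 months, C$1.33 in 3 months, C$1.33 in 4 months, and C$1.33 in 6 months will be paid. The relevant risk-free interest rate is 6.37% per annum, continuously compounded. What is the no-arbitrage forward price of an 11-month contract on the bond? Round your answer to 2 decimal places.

PV(coupons) I = 1.33·e^(−0.0637·2/12) + 1.33·e^(−0.0637·3/12) + 1.33·e^(−0.0637·4/12) + 1.33·e^(−0.0637·6/12)
I = 1.3160 + 1.3090 + 1.3021 + 1.2883 = 5.2154
F = (S − I)·e^(rT) = (91.99 − 5.2154) · e^(0.0637·11/12)
= 86.7746 · e^0.058392 = 86.7746 × 1.060130 = C$91.99

C$91.99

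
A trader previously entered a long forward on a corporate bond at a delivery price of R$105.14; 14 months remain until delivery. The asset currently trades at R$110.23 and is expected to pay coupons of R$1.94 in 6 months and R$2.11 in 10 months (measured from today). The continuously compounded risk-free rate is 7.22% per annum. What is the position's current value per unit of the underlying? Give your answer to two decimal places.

R$9.73

PV(remaining coupons) I = 1.94·e^(−0.0722·6/12) + 2.11·e^(−0.0722·10/12) = 3.8580
Current forward F = (S − I)·e^(rT) = (110.23 − 3.8580)·e^(0.0722·14/12) = 106.3720 × 1.087883 = 115.7203
Value (long) = (F − K)·e^(−rT) = (115.7203 − 105.14) × 0.919217 = 9.7256
Value = R$9.73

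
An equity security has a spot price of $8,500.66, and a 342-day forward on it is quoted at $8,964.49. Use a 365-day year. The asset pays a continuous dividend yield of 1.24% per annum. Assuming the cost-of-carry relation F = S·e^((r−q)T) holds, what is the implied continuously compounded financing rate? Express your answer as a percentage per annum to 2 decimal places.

From F = S·e^((r−q)T): (r − q) = ln(F/S)/T
ln(8964.49/8500.66) = ln(1.054564) = 0.053127
(r − q) = 0.053127 / (342/365) = 0.056700
r = ln(F/S)/T + q = 0.056700 + 0.0124 = 0.069100
r = 6.91%

6.91%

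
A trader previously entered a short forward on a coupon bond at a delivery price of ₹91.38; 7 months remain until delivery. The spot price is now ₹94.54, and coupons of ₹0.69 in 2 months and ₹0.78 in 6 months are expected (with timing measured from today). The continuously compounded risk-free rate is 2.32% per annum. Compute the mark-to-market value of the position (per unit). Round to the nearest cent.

-₹2.93

PV(remaining coupons) I = 0.69·e^(−0.0232·2/12) + 0.78·e^(−0.0232·6/12) = 1.4583
Current forward F = (S − I)·e^(rT) = (94.54 − 1.4583)·e^(0.0232·7/12) = 93.0817 × 1.013625 = 94.3499
Value (long) = (F − K)·e^(−rT) = (94.3499 − 91.38) × 0.986558 = 2.9300
Short position value = −(long value) = -₹2.93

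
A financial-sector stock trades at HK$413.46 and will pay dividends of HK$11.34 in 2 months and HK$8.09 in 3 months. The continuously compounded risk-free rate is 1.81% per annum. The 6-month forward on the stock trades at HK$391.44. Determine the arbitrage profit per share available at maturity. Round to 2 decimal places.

HK$6.24 per share

PV(dividends) I = 11.34·e^(−0.0181·2/12) + 8.09·e^(−0.0181·3/12) = 19.3593
Fair forward F* = (S − I)·e^(rT) = (413.46 − 19.3593)·e^0.009050 = 394.1007 × 1.009091 = 397.6835
Market HK$391.44 < fair 397.6835: forward underpriced → reverse cash-and-carry (short the stock, invest proceeds at r, pay the dividends, go long the forward).
Profit at T = |F_mkt − F*| = |391.44 − 397.6835| = HK$6.24 per share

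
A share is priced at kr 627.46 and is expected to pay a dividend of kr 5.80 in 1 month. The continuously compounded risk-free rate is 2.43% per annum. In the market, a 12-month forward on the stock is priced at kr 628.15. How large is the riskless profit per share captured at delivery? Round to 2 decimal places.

kr 8.81 per share

PV(dividends) I = 5.80·e^(−0.0243·1/12) = 5.7883
Fair forward F* = (S − I)·e^(rT) = (627.46 − 5.7883)·e^0.024300 = 621.6717 × 1.024598 = 636.9636
Market kr 628.15 < fair 636.9636: forward underpriced → reverse cash-and-carry (short the stock, invest proceeds at r, pay the dividends, go long the forward).
Profit at T = |F_mkt − F*| = |628.15 − 636.9636| = kr 8.81 per share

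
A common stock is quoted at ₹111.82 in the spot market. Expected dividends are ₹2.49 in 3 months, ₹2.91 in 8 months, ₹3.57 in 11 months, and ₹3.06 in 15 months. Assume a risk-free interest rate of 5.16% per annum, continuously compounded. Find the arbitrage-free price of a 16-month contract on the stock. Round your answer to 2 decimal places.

PV(dividends) I = 2.49·e^(−0.0516·3/12) + 2.91·e^(−0.0516·8/12) + 3.57·e^(−0.0516·11/12) + 3.06·e^(−0.0516·15/12)
I = 2.4581 + 2.8116 + 3.4051 + 2.8689 = 11.5437
F = (S − I)·e^(rT) = (111.82 − 11.5437) · e^(0.0516·16/12)
= 100.2763 · e^0.068800 = 100.2763 × 1.071222 = ₹107.42

₹107.42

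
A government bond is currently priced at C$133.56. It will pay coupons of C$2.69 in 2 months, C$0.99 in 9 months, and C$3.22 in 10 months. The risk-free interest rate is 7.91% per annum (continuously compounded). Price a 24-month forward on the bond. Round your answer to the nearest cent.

C$148.72

PV(coupons) I = 2.69·e^(−0.0791·2/12) + 0.99·e^(−0.0791·9/12) + 3.22·e^(−0.0791·10/12)
I = 2.6548 + 0.9330 + 3.0146 = 6.6024
F = (S − I)·e^(rT) = (133.56 − 6.6024) · e^(0.0791·24/12)
= 126.9576 · e^0.158200 = 126.9576 × 1.171400 = C$148.72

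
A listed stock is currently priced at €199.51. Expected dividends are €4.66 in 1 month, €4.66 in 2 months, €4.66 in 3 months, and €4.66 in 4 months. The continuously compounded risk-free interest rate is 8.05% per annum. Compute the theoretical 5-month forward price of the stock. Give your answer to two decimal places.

PV(dividends) I = 4.66·e^(−0.0805·1/12) + 4.66·e^(−0.0805·2/12) + 4.66·e^(−0.0805·3/12) + 4.66·e^(−0.0805·4/12)
I = 4.6288 + 4.5979 + 4.5672 + 4.5366 = 18.3305
F = (S − I)·e^(rT) = (199.51 − 18.3305) · e^(0.0805·5/12)
= 181.1795 · e^0.033542 = 181.1795 × 1.034111 = €187.36

€187.36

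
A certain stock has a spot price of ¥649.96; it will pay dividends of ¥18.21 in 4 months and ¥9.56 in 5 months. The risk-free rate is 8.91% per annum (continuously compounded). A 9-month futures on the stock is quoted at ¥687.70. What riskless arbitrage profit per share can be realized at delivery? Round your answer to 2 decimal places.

PV(dividends) I = 18.21·e^(−0.0891·4/12) + 9.56·e^(−0.0891·5/12) = 26.8887
Fair futures F* = (S − I)·e^(rT) = (649.96 − 26.8887)·e^0.066825 = 623.0713 × 1.069108 = 666.1305
Market ¥687.70 > fair 666.1305: forward overpriced → cash-and-carry (borrow at r, buy the stock and collect the dividends, short the forward).
Profit at T = |F_mkt − F*| = |687.70 − 666.1305| = ¥21.57 per share

¥21.57 per share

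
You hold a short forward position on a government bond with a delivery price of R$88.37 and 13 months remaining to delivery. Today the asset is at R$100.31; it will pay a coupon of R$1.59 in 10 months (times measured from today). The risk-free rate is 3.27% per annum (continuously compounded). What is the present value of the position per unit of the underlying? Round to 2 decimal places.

-R$13.47

PV(remaining coupons) I = 1.59·e^(−0.0327·10/12) = 1.5473
Current forward F = (S − I)·e^(rT) = (100.31 − 1.5473)·e^(0.0327·13/12) = 98.7627 × 1.036060 = 102.3241
Value (long) = (F − K)·e^(−rT) = (102.3241 − 88.37) × 0.965195 = 13.4684
Short position value = −(long value) = -R$13.47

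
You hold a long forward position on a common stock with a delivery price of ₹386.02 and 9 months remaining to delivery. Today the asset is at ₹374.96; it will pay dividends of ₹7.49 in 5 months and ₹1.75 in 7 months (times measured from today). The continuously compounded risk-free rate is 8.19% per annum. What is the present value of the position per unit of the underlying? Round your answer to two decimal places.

PV(remaining dividends) I = 7.49·e^(−0.0819·5/12) + 1.75·e^(−0.0819·7/12) = 8.9071
Current forward F = (S − I)·e^(rT) = (374.96 − 8.9071)·e^(0.0819·9/12) = 366.0529 × 1.063351 = 389.2427
Value (long) = (F − K)·e^(−rT) = (389.2427 − 386.02) × 0.940423 = 3.0307
Value = ₹3.03

₹3.03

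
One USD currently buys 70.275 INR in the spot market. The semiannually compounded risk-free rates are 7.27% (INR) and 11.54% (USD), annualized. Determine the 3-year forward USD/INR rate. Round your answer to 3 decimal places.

By covered interest parity, F = S · (1+r_INR/2)^(2T) / (1+r_USD/2)^(2T)
= 70.275 × 1.238907 / 1.400151 = 70.275 × 0.884838
F = 62.182 INR per USD

62.182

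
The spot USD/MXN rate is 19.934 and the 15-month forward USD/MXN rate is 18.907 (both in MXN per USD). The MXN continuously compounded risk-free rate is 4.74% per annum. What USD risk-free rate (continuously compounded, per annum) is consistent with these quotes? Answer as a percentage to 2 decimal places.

F = S·e^((r_MXN − r_USD)T) ⇒ r_USD = r_MXN − ln(F/S)/T
ln(18.907/19.934) = -0.052895; /(15/12) = -0.042316
r_USD = 0.0474 + 0.042316 = 0.089716
r_USD = 8.97%

8.97%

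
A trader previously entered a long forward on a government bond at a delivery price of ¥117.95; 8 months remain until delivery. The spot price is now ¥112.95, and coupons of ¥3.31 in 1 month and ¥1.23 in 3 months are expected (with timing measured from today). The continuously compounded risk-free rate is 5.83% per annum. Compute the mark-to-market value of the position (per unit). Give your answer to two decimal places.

PV(remaining coupons) I = 3.31·e^(−0.0583·1/12) + 1.23·e^(−0.0583·3/12) = 4.5062
Current forward F = (S − I)·e^(rT) = (112.95 − 4.5062)·e^(0.0583·8/12) = 108.4438 × 1.039632 = 112.7416
Value (long) = (F − K)·e^(−rT) = (112.7416 − 117.95) × 0.961879 = -5.0099
Value = -¥5.01

-¥5.01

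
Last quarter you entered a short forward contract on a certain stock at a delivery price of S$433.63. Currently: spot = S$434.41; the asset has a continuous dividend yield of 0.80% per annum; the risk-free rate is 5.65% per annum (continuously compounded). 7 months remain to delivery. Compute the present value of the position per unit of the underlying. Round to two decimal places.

Current fair forward for the remaining 7 months: F = S·e^((r − q)·T), (r − q) = 0.0565 − 0.0080 = 0.0485
F = 434.41 · e^(0.0485 × 7/12) = 434.41 × 1.028696 = 446.8758
Value of long forward = (F − K)·e^(−rT) = (446.8758 − 433.63) · e^(−0.0565·7/12)
= 13.2458 × 0.967579 = 12.82
Short position value = −(long value) = -S$12.82

-S$12.82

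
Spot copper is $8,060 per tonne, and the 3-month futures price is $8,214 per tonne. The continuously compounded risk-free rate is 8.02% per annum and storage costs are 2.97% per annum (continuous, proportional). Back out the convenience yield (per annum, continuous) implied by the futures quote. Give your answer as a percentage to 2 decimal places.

F = S·e^((r+u−y)T) ⇒ (r+u−y) = ln(F/S)/T
ln(8214/8060) = 0.018926; /T ⇒ 0.075704
y = r + u − ln(F/S)/T = 0.0802 + 0.0297 − 0.075704 = 0.034196
y = 3.42%

3.42%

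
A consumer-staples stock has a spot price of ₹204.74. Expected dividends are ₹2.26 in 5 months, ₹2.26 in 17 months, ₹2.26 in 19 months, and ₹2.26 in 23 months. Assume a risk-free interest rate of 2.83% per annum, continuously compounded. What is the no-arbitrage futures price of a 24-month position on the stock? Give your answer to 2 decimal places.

PV(dividends) I = 2.26·e^(−0.0283·5/12) + 2.26·e^(−0.0283·17/12) + 2.26·e^(−0.0283·19/12) + 2.26·e^(−0.0283·23/12)
I = 2.2335 + 2.1712 + 2.1610 + 2.1407 = 8.7064
F = (S − I)·e^(rT) = (204.74 − 8.7064) · e^(0.0283·24/12)
= 196.0336 · e^0.056600 = 196.0336 × 1.058232 = ₹207.45

₹207.45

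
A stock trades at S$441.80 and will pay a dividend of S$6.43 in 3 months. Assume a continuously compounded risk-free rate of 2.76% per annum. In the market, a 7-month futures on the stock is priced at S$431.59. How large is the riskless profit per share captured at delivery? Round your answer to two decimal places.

PV(dividends) I = 6.43·e^(−0.0276·3/12) = 6.3858
Fair futures F* = (S − I)·e^(rT) = (441.80 − 6.3858)·e^0.016100 = 435.4142 × 1.016230 = 442.4810
Market S$431.59 < fair 442.4810: forward underpriced → reverse cash-and-carry (short the stock, invest proceeds at r, pay the dividends, go long the forward).
Profit at T = |F_mkt − F*| = |431.59 − 442.4810| = S$10.89 per share

S$10.89 per share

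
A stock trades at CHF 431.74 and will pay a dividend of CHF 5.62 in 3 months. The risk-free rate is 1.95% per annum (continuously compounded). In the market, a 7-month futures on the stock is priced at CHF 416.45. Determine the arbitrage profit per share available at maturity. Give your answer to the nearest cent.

CHF 14.57 per share

PV(dividends) I = 5.62·e^(−0.0195·3/12) = 5.5927
Fair futures F* = (S − I)·e^(rT) = (431.74 − 5.5927)·e^0.011375 = 426.1473 × 1.011440 = 431.0224
Market CHF 416.45 < fair 431.0224: forward underpriced → reverse cash-and-carry (short the stock, invest proceeds at r, pay the dividends, go long the forward).
Profit at T = |F_mkt − F*| = |416.45 − 431.0224| = CHF 14.57 per share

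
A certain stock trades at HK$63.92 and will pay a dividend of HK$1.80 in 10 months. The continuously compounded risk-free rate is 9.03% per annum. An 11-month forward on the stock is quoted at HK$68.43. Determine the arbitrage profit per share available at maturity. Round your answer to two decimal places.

PV(dividends) I = 1.80·e^(−0.0903·10/12) = 1.6695
Fair forward F* = (S − I)·e^(rT) = (63.92 − 1.6695)·e^0.082775 = 62.2505 × 1.086297 = 67.6225
Market HK$68.43 > fair 67.6225: forward overpriced → cash-and-carry (borrow at r, buy the stock and collect the dividends, short the forward).
Profit at T = |F_mkt − F*| = |68.43 − 67.6225| = HK$0.81 per share

HK$0.81 per share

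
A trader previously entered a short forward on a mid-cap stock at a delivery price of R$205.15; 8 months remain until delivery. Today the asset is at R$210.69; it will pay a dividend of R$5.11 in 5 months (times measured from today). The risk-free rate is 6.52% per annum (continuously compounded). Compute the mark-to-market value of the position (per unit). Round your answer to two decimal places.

-R$9.29

PV(remaining dividends) I = 5.11·e^(−0.0652·5/12) = 4.9730
Current forward F = (S − I)·e^(rT) = (210.69 − 4.9730)·e^(0.0652·8/12) = 205.7170 × 1.044425 = 214.8560
Value (long) = (F − K)·e^(−rT) = (214.8560 − 205.15) × 0.957464 = 9.2931
Short position value = −(long value) = -R$9.29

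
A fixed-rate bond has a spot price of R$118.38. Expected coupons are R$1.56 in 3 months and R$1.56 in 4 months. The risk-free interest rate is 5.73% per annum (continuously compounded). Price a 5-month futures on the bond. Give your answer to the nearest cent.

R$118.10

PV(coupons) I = 1.56·e^(−0.0573·3/12) + 1.56·e^(−0.0573·4/12)
I = 1.5378 + 1.5305 = 3.0683
F = (S − I)·e^(rT) = (118.38 − 3.0683) · e^(0.0573·5/12)
= 115.3117 · e^0.023875 = 115.3117 × 1.024162 = R$118.10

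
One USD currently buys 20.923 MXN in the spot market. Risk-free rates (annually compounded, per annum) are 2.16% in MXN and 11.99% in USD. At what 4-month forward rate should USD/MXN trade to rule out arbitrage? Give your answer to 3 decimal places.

20.292

By covered interest parity, F = S · (1+r_MXN)^T / (1+r_USD)^T
= 20.923 × 1.007149 / 1.038468 = 20.923 × 0.969841
F = 20.292 MXN per USD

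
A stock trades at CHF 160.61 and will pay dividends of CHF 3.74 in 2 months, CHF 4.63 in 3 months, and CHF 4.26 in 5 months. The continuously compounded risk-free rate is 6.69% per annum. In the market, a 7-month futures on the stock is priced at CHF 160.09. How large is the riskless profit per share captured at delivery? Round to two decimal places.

CHF 5.98 per share

PV(dividends) I = 3.74·e^(−0.0669·2/12) + 4.63·e^(−0.0669·3/12) + 4.26·e^(−0.0669·5/12) = 12.3946
Fair futures F* = (S − I)·e^(rT) = (160.61 − 12.3946)·e^0.039025 = 148.2154 × 1.039796 = 154.1138
Market CHF 160.09 > fair 154.1138: forward overpriced → cash-and-carry (borrow at r, buy the stock and collect the dividends, short the forward).
Profit at T = |F_mkt − F*| = |160.09 − 154.1138| = CHF 5.98 per share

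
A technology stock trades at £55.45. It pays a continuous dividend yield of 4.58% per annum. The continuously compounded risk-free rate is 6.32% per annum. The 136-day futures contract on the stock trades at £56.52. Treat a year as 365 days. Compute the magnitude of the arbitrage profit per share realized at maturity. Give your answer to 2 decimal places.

Fair futures: F* = S·e^(carry·T), with carry = (r − q) = 0.0632 − 0.0458 = 0.0174
F* = 55.45 · e^(0.0174 × 136/365) = 55.45 · e^0.006483 = 55.45 × 1.006504 = £55.8106
Market £56.52 > fair £55.8106: forward overpriced → cash-and-carry (buy spot, short the forward).
At maturity, profit = |F_mkt − F*| = |56.52 − 55.8106| = £0.71 per share

£0.71 per share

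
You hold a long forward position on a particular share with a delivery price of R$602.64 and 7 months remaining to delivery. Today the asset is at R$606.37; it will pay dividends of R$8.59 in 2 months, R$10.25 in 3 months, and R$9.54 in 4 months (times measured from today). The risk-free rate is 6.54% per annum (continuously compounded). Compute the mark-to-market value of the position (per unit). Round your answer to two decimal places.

-R$1.63

PV(remaining dividends) I = 8.59·e^(−0.0654·2/12) + 10.25·e^(−0.0654·3/12) + 9.54·e^(−0.0654·4/12) = 27.9149
Current forward F = (S − I)·e^(rT) = (606.37 − 27.9149)·e^(0.0654·7/12) = 578.4551 × 1.038887 = 600.9495
Value (long) = (F − K)·e^(−rT) = (600.9495 − 602.64) × 0.962569 = -1.6272
Value = -R$1.63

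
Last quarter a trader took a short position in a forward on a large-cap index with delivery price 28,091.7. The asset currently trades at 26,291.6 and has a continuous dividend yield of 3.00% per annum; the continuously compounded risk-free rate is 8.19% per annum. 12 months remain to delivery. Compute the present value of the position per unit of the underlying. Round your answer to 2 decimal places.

Current fair forward for the remaining 12 months: F = S·e^((r − q)·T), (r − q) = 0.0819 − 0.0300 = 0.0519
F = 26291.6 · e^(0.0519 × 12/12) = 26291.6 × 1.05327041 = 27692.1643
Value of long forward = (F − K)·e^(−rT) = (27692.1643 − 28091.7) · e^(−0.0819·12/12)
= -399.5357 × 0.92136409 = -368.12
Short position value = −(long value) = 368.12

368.12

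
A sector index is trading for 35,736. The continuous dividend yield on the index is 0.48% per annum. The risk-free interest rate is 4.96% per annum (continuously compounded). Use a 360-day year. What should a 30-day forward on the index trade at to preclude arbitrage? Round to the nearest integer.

F = S·e^((r − q)T) = 35736 · e^((0.0496 − 0.0048) × 30/360)
= 35736 · e^0.003733 = 35736 × 1.003740
F = 35,870

35,870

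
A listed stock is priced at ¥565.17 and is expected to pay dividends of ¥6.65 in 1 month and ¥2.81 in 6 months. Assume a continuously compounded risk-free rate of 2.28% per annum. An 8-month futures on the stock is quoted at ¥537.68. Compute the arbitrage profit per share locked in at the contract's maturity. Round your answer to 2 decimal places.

¥26.59 per share

PV(dividends) I = 6.65·e^(−0.0228·1/12) + 2.81·e^(−0.0228·6/12) = 9.4155
Fair futures F* = (S − I)·e^(rT) = (565.17 − 9.4155)·e^0.015200 = 555.7545 × 1.015316 = 564.2664
Market ¥537.68 < fair 564.2664: forward underpriced → reverse cash-and-carry (short the stock, invest proceeds at r, pay the dividends, go long the forward).
Profit at T = |F_mkt − F*| = |537.68 − 564.2664| = ¥26.59 per share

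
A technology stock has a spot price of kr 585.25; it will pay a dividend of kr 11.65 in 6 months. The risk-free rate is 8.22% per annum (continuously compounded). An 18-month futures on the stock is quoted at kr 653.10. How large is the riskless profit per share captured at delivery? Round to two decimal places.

kr 3.70 per share

PV(dividends) I = 11.65·e^(−0.0822·6/12) = 11.1809
Fair futures F* = (S − I)·e^(rT) = (585.25 − 11.1809)·e^0.123300 = 574.0691 × 1.131224 = 649.4007
Market kr 653.10 > fair 649.4007: forward overpriced → cash-and-carry (borrow at r, buy the stock and collect the dividends, short the forward).
Profit at T = |F_mkt − F*| = |653.10 − 649.4007| = kr 3.70 per share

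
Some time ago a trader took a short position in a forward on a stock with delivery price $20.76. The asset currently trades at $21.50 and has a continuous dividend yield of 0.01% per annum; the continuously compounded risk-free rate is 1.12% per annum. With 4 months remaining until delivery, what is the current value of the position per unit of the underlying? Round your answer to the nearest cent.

-$0.82

Current fair forward for the remaining 4 months: F = S·e^((r − q)·T), (r − q) = 0.0112 − 0.0001 = 0.0111
F = 21.50 · e^(0.0111 × 4/12) = 21.50 × 1.003707 = 21.5797
Value of long forward = (F − K)·e^(−rT) = (21.5797 − 20.76) · e^(−0.0112·4/12)
= 0.8197 × 0.996274 = 0.82
Short position value = −(long value) = -$0.82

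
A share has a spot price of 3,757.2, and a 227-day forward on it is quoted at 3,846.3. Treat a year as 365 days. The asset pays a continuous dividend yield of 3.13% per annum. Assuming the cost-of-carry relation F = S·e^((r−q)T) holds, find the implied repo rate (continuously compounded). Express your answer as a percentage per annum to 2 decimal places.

6.90%

From F = S·e^((r−q)T): (r − q) = ln(F/S)/T
ln(3846.3/3757.2) = ln(1.023714) = 0.023437
(r − q) = 0.023437 / (227/365) = 0.037685
r = ln(F/S)/T + q = 0.037685 + 0.0313 = 0.068985
r = 6.90%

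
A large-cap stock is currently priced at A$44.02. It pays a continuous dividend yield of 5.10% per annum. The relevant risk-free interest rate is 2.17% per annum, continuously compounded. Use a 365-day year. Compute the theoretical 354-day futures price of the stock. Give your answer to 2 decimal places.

A$42.79

F = S·e^((r − q)T) = 44.02 · e^((0.0217 − 0.0510) × 354/365)
= 44.02 · e^-0.028417 = 44.02 × 0.971983
F = A$42.79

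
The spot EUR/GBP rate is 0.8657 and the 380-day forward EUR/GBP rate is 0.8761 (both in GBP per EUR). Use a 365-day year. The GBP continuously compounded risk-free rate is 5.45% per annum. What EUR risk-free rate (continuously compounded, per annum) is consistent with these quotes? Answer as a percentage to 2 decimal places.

F = S·e^((r_GBP − r_EUR)T) ⇒ r_EUR = r_GBP − ln(F/S)/T
ln(0.8761/0.8657) = 0.011942; /(380/365) = 0.011471
r_EUR = 0.0545 − 0.011471 = 0.043029
r_EUR = 4.30%

4.30%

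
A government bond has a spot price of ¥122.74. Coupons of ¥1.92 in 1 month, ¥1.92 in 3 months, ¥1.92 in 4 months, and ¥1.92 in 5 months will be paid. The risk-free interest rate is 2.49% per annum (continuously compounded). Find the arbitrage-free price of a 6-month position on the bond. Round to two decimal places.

PV(coupons) I = 1.92·e^(−0.0249·1/12) + 1.92·e^(−0.0249·3/12) + 1.92·e^(−0.0249·4/12) + 1.92·e^(−0.0249·5/12)
I = 1.9160 + 1.9081 + 1.9041 + 1.9002 = 7.6284
F = (S − I)·e^(rT) = (122.74 − 7.6284) · e^(0.0249·6/12)
= 115.1116 · e^0.012450 = 115.1116 × 1.012528 = ¥116.55

¥116.55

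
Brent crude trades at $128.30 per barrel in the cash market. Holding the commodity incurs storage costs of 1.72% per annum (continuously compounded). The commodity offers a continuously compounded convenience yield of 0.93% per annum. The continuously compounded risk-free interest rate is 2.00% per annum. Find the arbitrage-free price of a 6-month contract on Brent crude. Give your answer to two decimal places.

Net carry = r + u − y = 0.0200 + 0.0172 − 0.0093 = 0.0279
F = S·e^((r+u−y)T) = 128.30 · e^(0.0279 × 6/12) = 128.30 · e^0.013950
= 128.30 × 1.014048 = $130.10 per barrel

$130.10 per barrel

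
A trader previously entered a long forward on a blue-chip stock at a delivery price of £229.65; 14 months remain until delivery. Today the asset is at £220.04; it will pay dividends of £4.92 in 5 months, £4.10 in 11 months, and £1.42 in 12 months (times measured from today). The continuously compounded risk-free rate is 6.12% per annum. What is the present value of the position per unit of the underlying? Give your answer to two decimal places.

PV(remaining dividends) I = 4.92·e^(−0.0612·5/12) + 4.10·e^(−0.0612·11/12) + 1.42·e^(−0.0612·12/12) = 10.0082
Current forward F = (S − I)·e^(rT) = (220.04 − 10.0082)·e^(0.0612·14/12) = 210.0318 × 1.074011 = 225.5765
Value (long) = (F − K)·e^(−rT) = (225.5765 − 229.65) × 0.931089 = -3.7928
Value = -£3.79

-£3.79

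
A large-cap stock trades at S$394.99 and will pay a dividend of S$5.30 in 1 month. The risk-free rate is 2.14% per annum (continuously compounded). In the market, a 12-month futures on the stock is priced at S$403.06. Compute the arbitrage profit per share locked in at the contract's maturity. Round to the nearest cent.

PV(dividends) I = 5.30·e^(−0.0214·1/12) = 5.2906
Fair futures F* = (S − I)·e^(rT) = (394.99 − 5.2906)·e^0.021400 = 389.6994 × 1.021631 = 398.1290
Market S$403.06 > fair 398.1290: forward overpriced → cash-and-carry (borrow at r, buy the stock and collect the dividends, short the forward).
Profit at T = |F_mkt − F*| = |403.06 − 398.1290| = S$4.93 per share

S$4.93 per share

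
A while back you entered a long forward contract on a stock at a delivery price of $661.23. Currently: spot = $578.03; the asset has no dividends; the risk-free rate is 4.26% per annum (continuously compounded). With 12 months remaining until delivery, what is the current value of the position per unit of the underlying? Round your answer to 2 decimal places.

-$55.62

Current fair forward for the remaining 12 months: F = S·e^(r·T), r = 0.0426
F = 578.03 · e^(0.0426 × 12/12) = 578.03 × 1.043520 = 603.1859
Value of long forward = (F − K)·e^(−rT) = (603.1859 − 661.23) · e^(−0.0426·12/12)
= -58.0441 × 0.958295 = -55.62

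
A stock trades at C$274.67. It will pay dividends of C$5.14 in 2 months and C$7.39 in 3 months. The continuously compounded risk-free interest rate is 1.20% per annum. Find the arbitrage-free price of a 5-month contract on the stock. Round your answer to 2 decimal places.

C$263.49

PV(dividends) I = 5.14·e^(−0.0120·2/12) + 7.39·e^(−0.0120·3/12)
I = 5.1297 + 7.3679 = 12.4976
F = (S − I)·e^(rT) = (274.67 − 12.4976) · e^(0.0120·5/12)
= 262.1724 · e^0.005000 = 262.1724 × 1.005013 = C$263.49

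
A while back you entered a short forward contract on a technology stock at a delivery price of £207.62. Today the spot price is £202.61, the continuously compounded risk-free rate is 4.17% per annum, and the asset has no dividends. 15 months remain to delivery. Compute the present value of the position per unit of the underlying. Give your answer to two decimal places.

-£5.53

Current fair forward for the remaining 15 months: F = S·e^(r·T), r = 0.0417
F = 202.61 · e^(0.0417 × 15/12) = 202.61 × 1.053507 = 213.4511
Value of long forward = (F − K)·e^(−rT) = (213.4511 − 207.62) · e^(−0.0417·15/12)
= 5.8311 × 0.949210 = 5.53
Short position value = −(long value) = -£5.53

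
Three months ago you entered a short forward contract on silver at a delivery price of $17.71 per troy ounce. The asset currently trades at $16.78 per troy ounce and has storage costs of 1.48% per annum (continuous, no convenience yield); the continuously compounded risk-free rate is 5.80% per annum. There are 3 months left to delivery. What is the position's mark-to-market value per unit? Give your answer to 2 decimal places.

Current fair forward for the remaining 3 months: F = S·e^((r + u)·T), (r + u) = 0.0580 + 0.0148 = 0.0728
F = 16.78 · e^(0.0728 × 3/12) = 16.78 × 1.018367 = 17.0882
Value of long forward = (F − K)·e^(−rT) = (17.0882 − 17.71) · e^(−0.0580·3/12)
= -0.6218 × 0.985605 = -0.61
Short position value = −(long value) = $0.61

$0.61 per troy ounce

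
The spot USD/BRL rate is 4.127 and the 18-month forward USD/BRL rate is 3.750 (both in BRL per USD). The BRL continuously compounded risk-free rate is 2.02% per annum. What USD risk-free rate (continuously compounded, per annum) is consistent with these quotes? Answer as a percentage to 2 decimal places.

8.41%

F = S·e^((r_BRL − r_USD)T) ⇒ r_USD = r_BRL − ln(F/S)/T
ln(3.750/4.127) = -0.095795; /(18/12) = -0.063863
r_USD = 0.0202 + 0.063863 = 0.084063
r_USD = 8.41%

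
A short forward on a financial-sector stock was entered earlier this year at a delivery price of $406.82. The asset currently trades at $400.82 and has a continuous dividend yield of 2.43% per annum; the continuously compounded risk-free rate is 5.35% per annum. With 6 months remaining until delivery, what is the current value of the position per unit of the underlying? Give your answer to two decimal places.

Current fair forward for the remaining 6 months: F = S·e^((r − q)·T), (r − q) = 0.0535 − 0.0243 = 0.0292
F = 400.82 · e^(0.0292 × 6/12) = 400.82 × 1.014707 = 406.7149
Value of long forward = (F − K)·e^(−rT) = (406.7149 − 406.82) · e^(−0.0535·6/12)
= -0.1051 × 0.973605 = -0.10
Short position value = −(long value) = $0.10

$0.10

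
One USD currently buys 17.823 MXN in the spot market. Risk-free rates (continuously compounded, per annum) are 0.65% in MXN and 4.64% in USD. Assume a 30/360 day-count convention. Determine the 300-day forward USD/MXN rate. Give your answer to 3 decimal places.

17.240

F = S·e^((r_MXN − r_USD)T) = 17.823 · e^((0.0065 − 0.0464) × 300/360)
= 17.823 · e^-0.033250 = 17.823 × 0.967297
F = 17.240 MXN per USD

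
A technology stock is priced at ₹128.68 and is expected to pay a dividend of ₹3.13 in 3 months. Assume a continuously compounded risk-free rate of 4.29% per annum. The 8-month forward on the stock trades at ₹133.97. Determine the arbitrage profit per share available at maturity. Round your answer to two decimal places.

PV(dividends) I = 3.13·e^(−0.0429·3/12) = 3.0966
Fair forward F* = (S − I)·e^(rT) = (128.68 − 3.0966)·e^0.028600 = 125.5834 × 1.029013 = 129.2270
Market ₹133.97 > fair 129.2270: forward overpriced → cash-and-carry (borrow at r, buy the stock and collect the dividends, short the forward).
Profit at T = |F_mkt − F*| = |133.97 − 129.2270| = ₹4.74 per share

₹4.74 per share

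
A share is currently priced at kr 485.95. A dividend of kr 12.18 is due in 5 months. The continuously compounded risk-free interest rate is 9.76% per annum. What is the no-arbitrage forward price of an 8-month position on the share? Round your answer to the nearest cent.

PV(dividends) I = 12.18·e^(−0.0976·5/12)
I = 11.6946
F = (S − I)·e^(rT) = (485.95 − 11.6946) · e^(0.0976·8/12)
= 474.2554 · e^0.065067 = 474.2554 × 1.067231 = kr 506.14

kr 506.14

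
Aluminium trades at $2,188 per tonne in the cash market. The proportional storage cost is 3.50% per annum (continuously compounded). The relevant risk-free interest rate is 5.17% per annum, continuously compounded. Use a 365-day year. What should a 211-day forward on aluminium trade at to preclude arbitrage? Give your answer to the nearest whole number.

Net carry = r + u − y = 0.0517 + 0.0350 − 0.0000 = 0.0867
F = S·e^((r+u−y)T) = 2188 · e^(0.0867 × 211/365) = 2188 · e^0.050120
= 2188 × 1.051397 = $2,300 per tonne

$2,300 per tonne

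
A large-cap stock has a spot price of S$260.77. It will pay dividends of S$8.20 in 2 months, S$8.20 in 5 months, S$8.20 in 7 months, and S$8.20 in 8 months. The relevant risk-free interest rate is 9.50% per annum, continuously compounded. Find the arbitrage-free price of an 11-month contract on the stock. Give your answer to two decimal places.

S$250.23

PV(dividends) I = 8.20·e^(−0.0950·2/12) + 8.20·e^(−0.0950·5/12) + 8.20·e^(−0.0950·7/12) + 8.20·e^(−0.0950·8/12)
I = 8.0712 + 7.8818 + 7.7579 + 7.6968 = 31.4077
F = (S − I)·e^(rT) = (260.77 − 31.4077) · e^(0.0950·11/12)
= 229.3623 · e^0.087083 = 229.3623 × 1.090987 = S$250.23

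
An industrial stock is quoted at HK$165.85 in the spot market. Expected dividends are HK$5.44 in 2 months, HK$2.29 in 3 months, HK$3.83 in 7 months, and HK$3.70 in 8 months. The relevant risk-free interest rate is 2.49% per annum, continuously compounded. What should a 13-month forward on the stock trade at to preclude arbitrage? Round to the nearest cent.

PV(dividends) I = 5.44·e^(−0.0249·2/12) + 2.29·e^(−0.0249·3/12) + 3.83·e^(−0.0249·7/12) + 3.70·e^(−0.0249·8/12)
I = 5.4175 + 2.2758 + 3.7748 + 3.6391 = 15.1072
F = (S − I)·e^(rT) = (165.85 − 15.1072) · e^(0.0249·13/12)
= 150.7428 · e^0.026975 = 150.7428 × 1.027342 = HK$154.86

HK$154.86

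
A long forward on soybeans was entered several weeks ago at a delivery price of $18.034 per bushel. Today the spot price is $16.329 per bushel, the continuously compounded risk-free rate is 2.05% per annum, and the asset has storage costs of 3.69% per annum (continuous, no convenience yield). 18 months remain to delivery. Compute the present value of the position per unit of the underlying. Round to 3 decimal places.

Current fair forward for the remaining 18 months: F = S·e^((r + u)·T), (r + u) = 0.0205 + 0.0369 = 0.0574
F = 16.329 · e^(0.0574 × 18/12) = 16.329 × 1.089915 = 17.7972
Value of long forward = (F − K)·e^(−rT) = (17.7972 − 18.034) · e^(−0.0205·18/12)
= -0.2368 × 0.969718 = -0.230

-$0.230 per bushel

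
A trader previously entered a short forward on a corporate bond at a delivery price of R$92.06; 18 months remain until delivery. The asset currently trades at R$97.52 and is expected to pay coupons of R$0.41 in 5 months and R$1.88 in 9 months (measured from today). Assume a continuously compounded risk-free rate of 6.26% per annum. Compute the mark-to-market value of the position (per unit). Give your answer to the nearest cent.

PV(remaining coupons) I = 0.41·e^(−0.0626·5/12) + 1.88·e^(−0.0626·9/12) = 2.1932
Current forward F = (S − I)·e^(rT) = (97.52 − 2.1932)·e^(0.0626·18/12) = 95.3268 × 1.098450 = 104.7117
Value (long) = (F − K)·e^(−rT) = (104.7117 − 92.06) × 0.910374 = 11.5178
Short position value = −(long value) = -R$11.52

-R$11.52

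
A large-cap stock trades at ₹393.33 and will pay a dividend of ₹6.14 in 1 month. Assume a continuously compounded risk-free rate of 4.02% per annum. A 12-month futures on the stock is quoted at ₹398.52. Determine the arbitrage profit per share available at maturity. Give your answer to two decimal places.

PV(dividends) I = 6.14·e^(−0.0402·1/12) = 6.1195
Fair futures F* = (S − I)·e^(rT) = (393.33 − 6.1195)·e^0.040200 = 387.2105 × 1.041019 = 403.0935
Market ₹398.52 < fair 403.0935: forward underpriced → reverse cash-and-carry (short the stock, invest proceeds at r, pay the dividends, go long the forward).
Profit at T = |F_mkt − F*| = |398.52 − 403.0935| = ₹4.57 per share

₹4.57 per share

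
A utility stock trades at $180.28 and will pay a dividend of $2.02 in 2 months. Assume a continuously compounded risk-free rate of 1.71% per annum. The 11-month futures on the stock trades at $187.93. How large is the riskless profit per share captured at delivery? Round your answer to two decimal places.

PV(dividends) I = 2.02·e^(−0.0171·2/12) = 2.0143
Fair futures F* = (S − I)·e^(rT) = (180.28 − 2.0143)·e^0.015675 = 178.2657 × 1.015798 = 181.0819
Market $187.93 > fair 181.0819: forward overpriced → cash-and-carry (borrow at r, buy the stock and collect the dividends, short the forward).
Profit at T = |F_mkt − F*| = |187.93 − 181.0819| = $6.85 per share

$6.85 per share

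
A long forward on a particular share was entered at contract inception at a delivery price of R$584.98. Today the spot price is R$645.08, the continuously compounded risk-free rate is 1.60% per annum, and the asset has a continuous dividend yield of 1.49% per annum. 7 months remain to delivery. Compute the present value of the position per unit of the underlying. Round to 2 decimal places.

R$59.95

Current fair forward for the remaining 7 months: F = S·e^((r − q)·T), (r − q) = 0.0160 − 0.0149 = 0.0011
F = 645.08 · e^(0.0011 × 7/12) = 645.08 × 1.000642 = 645.4941
Value of long forward = (F − K)·e^(−rT) = (645.4941 − 584.98) · e^(−0.0160·7/12)
= 60.5141 × 0.990710 = 59.95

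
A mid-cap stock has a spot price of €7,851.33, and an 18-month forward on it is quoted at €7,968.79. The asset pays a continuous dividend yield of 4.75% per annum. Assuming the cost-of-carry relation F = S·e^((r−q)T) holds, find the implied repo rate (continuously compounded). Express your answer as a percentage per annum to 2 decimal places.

From F = S·e^((r−q)T): (r − q) = ln(F/S)/T
ln(7968.79/7851.33) = ln(1.014961) = 0.014850
(r − q) = 0.014850 / (18/12) = 0.009900
r = ln(F/S)/T + q = 0.009900 + 0.0475 = 0.057400
r = 5.74%

5.74%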